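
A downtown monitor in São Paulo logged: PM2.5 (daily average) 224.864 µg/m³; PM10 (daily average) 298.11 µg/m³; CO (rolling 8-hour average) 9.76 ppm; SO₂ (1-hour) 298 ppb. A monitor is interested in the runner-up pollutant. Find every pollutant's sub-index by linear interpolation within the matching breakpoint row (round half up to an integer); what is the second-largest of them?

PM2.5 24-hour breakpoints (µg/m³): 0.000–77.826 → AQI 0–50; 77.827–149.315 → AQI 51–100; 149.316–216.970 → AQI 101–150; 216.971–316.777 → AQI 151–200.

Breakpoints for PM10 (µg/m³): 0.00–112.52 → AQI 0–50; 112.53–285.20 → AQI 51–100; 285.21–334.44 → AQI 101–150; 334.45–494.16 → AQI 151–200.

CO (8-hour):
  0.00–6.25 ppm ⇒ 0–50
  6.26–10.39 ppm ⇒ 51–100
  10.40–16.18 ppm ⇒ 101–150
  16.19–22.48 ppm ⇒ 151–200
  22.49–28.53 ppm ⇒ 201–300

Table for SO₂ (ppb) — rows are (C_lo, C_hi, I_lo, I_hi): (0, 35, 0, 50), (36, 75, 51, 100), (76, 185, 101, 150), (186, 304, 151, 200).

PM2.5: row 216.971–316.777 (AQI 151–200). (200−151)·(224.864−216.971)/(316.777−216.971) + 151 = 49·7.893/99.806 + 151 ≈ 154.88 → 155.
PM10: 298.11 ∈ [285.21, 334.44] ↔ index [101, 150].
101 + (298.11−285.21)·(150−101)/(334.44−285.21) = 101 + 12.90·49/49.23 ≈ 113.84, so AQI = 114.
CO: row 6.26–10.39 (AQI 51–100). (100−51)·(9.76−6.26)/(10.39−6.26) + 51 = 49·3.50/4.13 + 51 ≈ 92.53 → 93.
SO₂: 298 ∈ [186, 304] ↔ index [151, 200].
151 + (298−186)·(200−151)/(304−186) = 151 + 112·49/118 ≈ 197.51, so AQI = 198.
Sub-indices: PM2.5→155, PM10→114, CO→93, SO₂→198. Ranked high→low: 198, 155, 114, 93. Second-highest sub-index = 155.

155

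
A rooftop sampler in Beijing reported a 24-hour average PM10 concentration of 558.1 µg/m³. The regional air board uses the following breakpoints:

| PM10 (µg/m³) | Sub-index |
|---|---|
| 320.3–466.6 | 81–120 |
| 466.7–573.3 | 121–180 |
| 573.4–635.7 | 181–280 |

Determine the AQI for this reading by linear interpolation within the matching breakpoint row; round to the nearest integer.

172

PM10: row 466.7–573.3 (AQI 121–180). (180−121)·(558.1−466.7)/(573.3−466.7) + 121 = 59·91.4/106.6 + 121 ≈ 171.59 → 172.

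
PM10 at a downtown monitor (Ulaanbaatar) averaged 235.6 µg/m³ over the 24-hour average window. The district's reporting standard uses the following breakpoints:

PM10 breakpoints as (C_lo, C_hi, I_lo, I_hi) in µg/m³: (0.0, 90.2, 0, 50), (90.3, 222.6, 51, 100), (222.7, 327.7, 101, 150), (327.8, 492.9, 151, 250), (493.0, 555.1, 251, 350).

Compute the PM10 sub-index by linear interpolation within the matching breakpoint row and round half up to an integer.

PM10: 235.6 lies in 222.7–327.7, so I_lo=101, I_hi=150, C_lo=222.7, C_hi=327.7.
(150−101)/(327.7−222.7) × (235.6−222.7) + 101 = 49/105.0 × 12.9 + 101 ≈ 107.02 → 107.

107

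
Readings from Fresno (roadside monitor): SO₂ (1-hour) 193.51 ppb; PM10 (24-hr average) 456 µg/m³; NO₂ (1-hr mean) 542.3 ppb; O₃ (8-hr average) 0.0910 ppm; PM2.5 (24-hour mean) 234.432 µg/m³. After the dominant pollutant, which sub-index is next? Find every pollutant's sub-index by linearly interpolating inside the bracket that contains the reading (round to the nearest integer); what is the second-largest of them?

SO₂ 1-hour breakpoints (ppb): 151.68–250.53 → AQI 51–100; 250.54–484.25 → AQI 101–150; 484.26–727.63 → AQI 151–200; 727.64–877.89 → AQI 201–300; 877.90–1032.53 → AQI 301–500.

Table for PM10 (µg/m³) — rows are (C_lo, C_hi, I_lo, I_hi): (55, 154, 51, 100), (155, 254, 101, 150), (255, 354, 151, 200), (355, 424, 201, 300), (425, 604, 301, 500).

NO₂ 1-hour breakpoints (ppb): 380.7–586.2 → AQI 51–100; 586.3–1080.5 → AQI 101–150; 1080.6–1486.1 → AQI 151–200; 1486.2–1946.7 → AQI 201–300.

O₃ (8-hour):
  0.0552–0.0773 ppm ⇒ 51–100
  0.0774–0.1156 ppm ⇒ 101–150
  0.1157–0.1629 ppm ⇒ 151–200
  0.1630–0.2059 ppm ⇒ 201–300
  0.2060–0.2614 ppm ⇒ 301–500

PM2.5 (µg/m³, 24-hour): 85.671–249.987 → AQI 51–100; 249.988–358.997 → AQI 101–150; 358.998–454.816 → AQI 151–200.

118

SO₂: row 151.68–250.53 (AQI 51–100). (100−51)·(193.51−151.68)/(250.53−151.68) + 51 = 49·41.83/98.85 + 51 ≈ 71.74 → 72.
PM10: 456 ∈ [425, 604] ↔ index [301, 500].
301 + (456−425)·(500−301)/(604−425) = 301 + 31·199/179 ≈ 335.46, so AQI = 335.
NO₂ 542.3: bracket 380.7–586.2 → index 51–100; slope 49/205.5, offset 161.6.
AQI = 51 + 49/205.5·161.6 ≈ 89.53 ⇒ 90.
O₃: 0.0910 ∈ [0.0774, 0.1156] ↔ index [101, 150].
101 + (0.0910−0.0774)·(150−101)/(0.1156−0.0774) = 101 + 0.0136·49/0.0382 ≈ 118.45, so AQI = 118.
PM2.5 234.432: bracket 85.671–249.987 → index 51–100; slope 49/164.316, offset 148.761.
AQI = 51 + 49/164.316·148.761 ≈ 95.36 ⇒ 95.
Sub-indices: SO₂→72, PM10→335, NO₂→90, O₃→118, PM2.5→95. Ranked high→low: 335, 118, 95, 90, 72. Second-highest sub-index = 118.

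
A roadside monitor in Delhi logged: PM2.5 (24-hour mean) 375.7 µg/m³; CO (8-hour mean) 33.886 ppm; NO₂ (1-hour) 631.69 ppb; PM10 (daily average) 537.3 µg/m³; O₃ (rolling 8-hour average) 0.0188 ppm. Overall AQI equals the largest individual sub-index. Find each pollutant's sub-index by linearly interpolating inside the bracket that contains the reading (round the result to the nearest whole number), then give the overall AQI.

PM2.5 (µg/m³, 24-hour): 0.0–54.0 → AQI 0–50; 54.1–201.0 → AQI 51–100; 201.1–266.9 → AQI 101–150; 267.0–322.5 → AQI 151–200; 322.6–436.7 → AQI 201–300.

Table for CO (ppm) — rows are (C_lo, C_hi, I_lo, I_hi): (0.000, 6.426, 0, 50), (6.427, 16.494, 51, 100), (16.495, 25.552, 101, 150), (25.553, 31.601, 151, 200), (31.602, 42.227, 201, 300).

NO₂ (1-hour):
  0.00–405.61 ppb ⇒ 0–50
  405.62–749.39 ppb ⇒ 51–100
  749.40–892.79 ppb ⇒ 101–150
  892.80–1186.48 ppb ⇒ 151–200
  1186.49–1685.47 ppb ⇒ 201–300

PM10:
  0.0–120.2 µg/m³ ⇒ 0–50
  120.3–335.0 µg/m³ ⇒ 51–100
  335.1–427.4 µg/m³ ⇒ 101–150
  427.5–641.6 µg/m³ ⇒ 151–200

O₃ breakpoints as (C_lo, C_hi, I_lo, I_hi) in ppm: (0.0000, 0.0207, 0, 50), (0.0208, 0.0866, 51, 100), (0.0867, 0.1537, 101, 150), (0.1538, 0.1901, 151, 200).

247

PM2.5: row 322.6–436.7 (AQI 201–300). (300−201)·(375.7−322.6)/(436.7−322.6) + 201 = 99·53.1/114.1 + 201 ≈ 247.07 → 247.
CO: 33.886 ∈ [31.602, 42.227] ↔ index [201, 300].
201 + (33.886−31.602)·(300−201)/(42.227−31.602) = 201 + 2.284·99/10.625 ≈ 222.28, so AQI = 222.
NO₂: row 405.62–749.39 (AQI 51–100). (100−51)·(631.69−405.62)/(749.39−405.62) + 51 = 49·226.07/343.77 + 51 ≈ 83.22 → 83.
PM10: 537.3 lies in 427.5–641.6, so I_lo=151, I_hi=200, C_lo=427.5, C_hi=641.6.
(200−151)/(641.6−427.5) × (537.3−427.5) + 151 = 49/214.1 × 109.8 + 151 ≈ 176.13 → 176.
O₃: 0.0188 ∈ [0.0000, 0.0207] ↔ index [0, 50].
0 + (0.0188−0.0000)·(50−0)/(0.0207−0.0000) = 0 + 0.0188·50/0.0207 ≈ 45.41, so AQI = 45.
Sub-indices: PM2.5→247, CO→222, NO₂→83, PM10→176, O₃→45. Overall AQI = max = 247; dominant pollutant is PM2.5.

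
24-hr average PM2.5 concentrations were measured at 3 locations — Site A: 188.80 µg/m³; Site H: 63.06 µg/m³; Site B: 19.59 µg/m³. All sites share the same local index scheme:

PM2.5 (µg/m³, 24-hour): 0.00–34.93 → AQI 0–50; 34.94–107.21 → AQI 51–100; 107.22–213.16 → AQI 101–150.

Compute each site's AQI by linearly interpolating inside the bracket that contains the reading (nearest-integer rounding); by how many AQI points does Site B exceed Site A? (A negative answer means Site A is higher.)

-111

Site A: 188.80 ∈ [107.22, 213.16] ↔ index [101, 150].
101 + (188.80−107.22)·(150−101)/(213.16−107.22) = 101 + 81.58·49/105.94 ≈ 138.73, so AQI = 139.
Site H: 63.06 lies in 34.94–107.21, so I_lo=51, I_hi=100, C_lo=34.94, C_hi=107.21.
(100−51)/(107.21−34.94) × (63.06−34.94) + 51 = 49/72.27 × 28.12 + 51 ≈ 70.07 → 70.
Site B: row 0.00–34.93 (AQI 0–50). (50−0)·(19.59−0.00)/(34.93−0.00) + 0 = 50·19.59/34.93 + 0 ≈ 28.04 → 28.
AQIs: Site A=139, Site H=70, Site B=28. Site B (28) − Site A (139) = -111.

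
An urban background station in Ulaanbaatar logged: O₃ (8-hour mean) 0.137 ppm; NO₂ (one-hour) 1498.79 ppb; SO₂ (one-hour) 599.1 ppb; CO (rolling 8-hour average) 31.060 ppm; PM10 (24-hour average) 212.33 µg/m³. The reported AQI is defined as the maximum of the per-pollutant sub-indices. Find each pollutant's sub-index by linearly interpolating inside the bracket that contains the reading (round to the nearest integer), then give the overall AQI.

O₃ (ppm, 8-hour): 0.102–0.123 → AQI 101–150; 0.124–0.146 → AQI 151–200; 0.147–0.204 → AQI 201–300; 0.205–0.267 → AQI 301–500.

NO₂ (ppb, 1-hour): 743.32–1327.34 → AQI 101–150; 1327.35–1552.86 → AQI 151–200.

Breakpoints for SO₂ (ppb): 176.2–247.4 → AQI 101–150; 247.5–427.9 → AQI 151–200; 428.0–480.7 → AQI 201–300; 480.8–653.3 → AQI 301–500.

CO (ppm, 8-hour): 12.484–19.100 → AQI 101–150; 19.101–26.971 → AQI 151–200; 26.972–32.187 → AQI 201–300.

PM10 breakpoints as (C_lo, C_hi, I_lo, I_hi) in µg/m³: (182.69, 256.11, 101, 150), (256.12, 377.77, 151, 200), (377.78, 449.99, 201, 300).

O₃: row 0.124–0.146 (AQI 151–200). (200−151)·(0.137−0.124)/(0.146−0.124) + 151 = 49·0.013/0.022 + 151 ≈ 179.95 → 180.
NO₂ 1498.79: bracket 1327.35–1552.86 → index 151–200; slope 49/225.51, offset 171.44.
AQI = 151 + 49/225.51·171.44 ≈ 188.25 ⇒ 188.
SO₂: row 480.8–653.3 (AQI 301–500). (500−301)·(599.1−480.8)/(653.3−480.8) + 301 = 199·118.3/172.5 + 301 ≈ 437.47 → 437.
CO 31.060: bracket 26.972–32.187 → index 201–300; slope 99/5.215, offset 4.088.
AQI = 201 + 99/5.215·4.088 ≈ 278.61 ⇒ 279.
PM10: 212.33 lies in 182.69–256.11, so I_lo=101, I_hi=150, C_lo=182.69, C_hi=256.11.
(150−101)/(256.11−182.69) × (212.33−182.69) + 101 = 49/73.42 × 29.64 + 101 ≈ 120.78 → 121.
Sub-indices: O₃→180, NO₂→188, SO₂→437, CO→279, PM10→121. Overall AQI = max = 437; dominant pollutant is SO₂.
AQI 437: Hazardous.

437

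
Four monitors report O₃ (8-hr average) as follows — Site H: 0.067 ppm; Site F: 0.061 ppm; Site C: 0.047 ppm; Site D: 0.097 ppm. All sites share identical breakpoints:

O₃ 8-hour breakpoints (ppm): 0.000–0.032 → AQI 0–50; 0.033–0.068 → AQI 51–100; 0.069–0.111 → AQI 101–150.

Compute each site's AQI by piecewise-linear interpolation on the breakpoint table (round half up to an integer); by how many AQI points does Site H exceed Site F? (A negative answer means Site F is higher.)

9

Site H 0.067: bracket 0.033–0.068 → index 51–100; slope 49/0.035, offset 0.034.
AQI = 51 + 49/0.035·0.034 ≈ 98.60 ⇒ 99.
Site F: row 0.033–0.068 (AQI 51–100). (100−51)·(0.061−0.033)/(0.068−0.033) + 51 = 49·0.028/0.035 + 51 ≈ 90.20 → 90.
Site C 0.047: bracket 0.033–0.068 → index 51–100; slope 49/0.035, offset 0.014.
AQI = 51 + 49/0.035·0.014 ≈ 70.60 ⇒ 71.
Site D: 0.097 ∈ [0.069, 0.111] ↔ index [101, 150].
101 + (0.097−0.069)·(150−101)/(0.111−0.069) = 101 + 0.028·49/0.042 ≈ 133.67, so AQI = 134.
AQIs: Site H=99, Site F=90, Site C=71, Site D=134. Site H (99) − Site F (90) = 9.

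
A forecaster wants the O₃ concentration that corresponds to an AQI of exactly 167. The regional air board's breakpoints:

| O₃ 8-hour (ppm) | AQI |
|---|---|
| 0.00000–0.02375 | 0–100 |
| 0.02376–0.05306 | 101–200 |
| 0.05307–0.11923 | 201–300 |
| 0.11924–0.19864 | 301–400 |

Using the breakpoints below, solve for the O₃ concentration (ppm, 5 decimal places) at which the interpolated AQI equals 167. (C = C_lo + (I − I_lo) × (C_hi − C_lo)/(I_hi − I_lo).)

0.04329

AQI 167 lies in the 101–200 band, which corresponds to 0.02376–0.05306 ppm.
C = 0.02376 + (167−101)×(0.05306−0.02376)/(200−101) = 0.02376 + 66×0.02930/99 ≈ 0.0432933 ppm → 0.04329 ppm to 5 dp.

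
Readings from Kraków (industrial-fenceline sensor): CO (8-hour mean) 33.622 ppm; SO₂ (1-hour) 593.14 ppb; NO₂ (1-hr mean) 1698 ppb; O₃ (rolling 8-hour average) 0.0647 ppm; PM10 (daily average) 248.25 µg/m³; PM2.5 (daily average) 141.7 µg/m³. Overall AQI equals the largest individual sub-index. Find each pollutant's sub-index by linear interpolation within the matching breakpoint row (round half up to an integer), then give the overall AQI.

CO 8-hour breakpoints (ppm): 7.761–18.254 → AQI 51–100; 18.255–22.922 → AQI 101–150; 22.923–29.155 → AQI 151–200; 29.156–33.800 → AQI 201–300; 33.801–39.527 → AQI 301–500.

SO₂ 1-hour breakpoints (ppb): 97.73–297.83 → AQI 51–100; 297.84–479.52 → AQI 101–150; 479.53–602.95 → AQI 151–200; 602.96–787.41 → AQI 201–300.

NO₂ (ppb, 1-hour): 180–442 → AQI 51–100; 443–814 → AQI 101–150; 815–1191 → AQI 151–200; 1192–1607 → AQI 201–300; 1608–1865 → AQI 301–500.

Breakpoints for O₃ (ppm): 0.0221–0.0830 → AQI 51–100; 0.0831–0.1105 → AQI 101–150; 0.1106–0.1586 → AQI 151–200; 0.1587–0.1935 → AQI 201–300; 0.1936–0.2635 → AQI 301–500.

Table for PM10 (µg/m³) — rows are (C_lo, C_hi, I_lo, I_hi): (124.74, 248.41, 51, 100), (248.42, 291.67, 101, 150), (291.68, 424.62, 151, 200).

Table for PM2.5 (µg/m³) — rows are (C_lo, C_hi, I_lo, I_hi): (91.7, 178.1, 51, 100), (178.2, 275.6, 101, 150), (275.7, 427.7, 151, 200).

CO: row 29.156–33.800 (AQI 201–300). (300−201)·(33.622−29.156)/(33.800−29.156) + 201 = 99·4.466/4.644 + 201 ≈ 296.21 → 296.
SO₂: row 479.53–602.95 (AQI 151–200). (200−151)·(593.14−479.53)/(602.95−479.53) + 151 = 49·113.61/123.42 + 151 ≈ 196.11 → 196.
NO₂ 1698: bracket 1608–1865 → index 301–500; slope 199/257, offset 90.
AQI = 301 + 199/257·90 ≈ 370.69 ⇒ 371.
O₃: 0.0647 ∈ [0.0221, 0.0830] ↔ index [51, 100].
51 + (0.0647−0.0221)·(100−51)/(0.0830−0.0221) = 51 + 0.0426·49/0.0609 ≈ 85.28, so AQI = 85.
PM10 248.25: bracket 124.74–248.41 → index 51–100; slope 49/123.67, offset 123.51.
AQI = 51 + 49/123.67·123.51 ≈ 99.94 ⇒ 100.
PM2.5 141.7: bracket 91.7–178.1 → index 51–100; slope 49/86.4, offset 50.0.
AQI = 51 + 49/86.4·50.0 ≈ 79.36 ⇒ 79.
Sub-indices: CO→296, SO₂→196, NO₂→371, O₃→85, PM10→100, PM2.5→79. Overall AQI = max = 371; dominant pollutant is NO₂.
AQI 371: Hazardous.

371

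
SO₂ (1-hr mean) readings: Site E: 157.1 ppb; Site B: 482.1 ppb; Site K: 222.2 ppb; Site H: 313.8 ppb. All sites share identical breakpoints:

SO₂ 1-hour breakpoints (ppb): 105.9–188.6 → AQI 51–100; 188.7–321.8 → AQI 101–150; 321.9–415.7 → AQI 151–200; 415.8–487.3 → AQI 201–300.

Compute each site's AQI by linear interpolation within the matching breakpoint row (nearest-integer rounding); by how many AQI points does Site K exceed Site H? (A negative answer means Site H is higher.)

Site E 157.1: bracket 105.9–188.6 → index 51–100; slope 49/82.7, offset 51.2.
AQI = 51 + 49/82.7·51.2 ≈ 81.34 ⇒ 81.
Site B: 482.1 lies in 415.8–487.3, so I_lo=201, I_hi=300, C_lo=415.8, C_hi=487.3.
(300−201)/(487.3−415.8) × (482.1−415.8) + 201 = 99/71.5 × 66.3 + 201 ≈ 292.80 → 293.
Site K: 222.2 lies in 188.7–321.8, so I_lo=101, I_hi=150, C_lo=188.7, C_hi=321.8.
(150−101)/(321.8−188.7) × (222.2−188.7) + 101 = 49/133.1 × 33.5 + 101 ≈ 113.33 → 113.
Site H: 313.8 lies in 188.7–321.8, so I_lo=101, I_hi=150, C_lo=188.7, C_hi=321.8.
(150−101)/(321.8−188.7) × (313.8−188.7) + 101 = 49/133.1 × 125.1 + 101 ≈ 147.05 → 147.
AQIs: Site E=81, Site B=293, Site K=113, Site H=147. Site K (113) − Site H (147) = -34.

-34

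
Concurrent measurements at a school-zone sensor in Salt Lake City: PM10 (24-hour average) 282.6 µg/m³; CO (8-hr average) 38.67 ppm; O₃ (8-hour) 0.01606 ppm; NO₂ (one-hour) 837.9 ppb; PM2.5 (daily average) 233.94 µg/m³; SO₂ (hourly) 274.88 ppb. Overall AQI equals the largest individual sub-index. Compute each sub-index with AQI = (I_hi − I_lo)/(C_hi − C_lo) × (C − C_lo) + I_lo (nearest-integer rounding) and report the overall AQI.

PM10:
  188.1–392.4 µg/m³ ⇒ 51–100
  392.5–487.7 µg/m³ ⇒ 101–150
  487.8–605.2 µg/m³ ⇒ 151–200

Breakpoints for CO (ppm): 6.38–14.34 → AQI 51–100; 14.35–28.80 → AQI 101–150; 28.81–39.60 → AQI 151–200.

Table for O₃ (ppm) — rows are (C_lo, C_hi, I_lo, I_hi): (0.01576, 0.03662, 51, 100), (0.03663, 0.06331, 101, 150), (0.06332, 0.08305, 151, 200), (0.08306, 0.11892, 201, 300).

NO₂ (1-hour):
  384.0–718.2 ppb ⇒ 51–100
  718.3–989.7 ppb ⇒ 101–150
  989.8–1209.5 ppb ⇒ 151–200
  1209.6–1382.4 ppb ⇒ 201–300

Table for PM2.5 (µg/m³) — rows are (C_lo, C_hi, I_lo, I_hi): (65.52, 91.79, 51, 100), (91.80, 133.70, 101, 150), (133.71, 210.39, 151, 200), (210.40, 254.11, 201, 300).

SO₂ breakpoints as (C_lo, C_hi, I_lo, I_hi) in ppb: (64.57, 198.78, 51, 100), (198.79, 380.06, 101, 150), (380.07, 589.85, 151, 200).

254

PM10: 282.6 ∈ [188.1, 392.4] ↔ index [51, 100].
51 + (282.6−188.1)·(100−51)/(392.4−188.1) = 51 + 94.5·49/204.3 ≈ 73.67, so AQI = 74.
CO 38.67: bracket 28.81–39.60 → index 151–200; slope 49/10.79, offset 9.86.
AQI = 151 + 49/10.79·9.86 ≈ 195.78 ⇒ 196.
O₃: row 0.01576–0.03662 (AQI 51–100). (100−51)·(0.01606−0.01576)/(0.03662−0.01576) + 51 = 49·0.00030/0.02086 + 51 ≈ 51.70 → 52.
NO₂: 837.9 lies in 718.3–989.7, so I_lo=101, I_hi=150, C_lo=718.3, C_hi=989.7.
(150−101)/(989.7−718.3) × (837.9−718.3) + 101 = 49/271.4 × 119.6 + 101 ≈ 122.59 → 123.
PM2.5: 233.94 lies in 210.40–254.11, so I_lo=201, I_hi=300, C_lo=210.40, C_hi=254.11.
(300−201)/(254.11−210.40) × (233.94−210.40) + 201 = 99/43.71 × 23.54 + 201 ≈ 254.32 → 254.
SO₂ 274.88: bracket 198.79–380.06 → index 101–150; slope 49/181.27, offset 76.09.
AQI = 101 + 49/181.27·76.09 ≈ 121.57 ⇒ 122.
Sub-indices: PM10→74, CO→196, O₃→52, NO₂→123, PM2.5→254, SO₂→122. Overall AQI = max = 254; dominant pollutant is PM2.5.
AQI 254: Very Unhealthy.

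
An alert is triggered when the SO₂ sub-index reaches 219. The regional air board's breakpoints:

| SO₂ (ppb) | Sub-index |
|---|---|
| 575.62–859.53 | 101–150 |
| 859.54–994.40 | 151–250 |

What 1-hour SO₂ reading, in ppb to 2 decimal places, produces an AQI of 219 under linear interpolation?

952.17

AQI 219 lies in the 151–250 band, which corresponds to 859.54–994.40 ppb.
C = 859.54 + (219−151)×(994.40−859.54)/(250−151) = 859.54 + 68×134.86/99 ≈ 952.1711 ppb → 952.17 ppb to 2 dp.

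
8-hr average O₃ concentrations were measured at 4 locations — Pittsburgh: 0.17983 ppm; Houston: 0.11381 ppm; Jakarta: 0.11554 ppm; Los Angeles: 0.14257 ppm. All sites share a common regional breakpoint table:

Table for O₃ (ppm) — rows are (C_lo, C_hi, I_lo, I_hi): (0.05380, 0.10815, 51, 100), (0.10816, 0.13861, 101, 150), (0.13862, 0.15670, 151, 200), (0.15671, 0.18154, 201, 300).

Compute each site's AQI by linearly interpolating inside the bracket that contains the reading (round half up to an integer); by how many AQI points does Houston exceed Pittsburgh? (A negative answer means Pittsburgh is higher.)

Pittsburgh: row 0.15671–0.18154 (AQI 201–300). (300−201)·(0.17983−0.15671)/(0.18154−0.15671) + 201 = 99·0.02312/0.02483 + 201 ≈ 293.18 → 293.
Houston: 0.11381 ∈ [0.10816, 0.13861] ↔ index [101, 150].
101 + (0.11381−0.10816)·(150−101)/(0.13861−0.10816) = 101 + 0.00565·49/0.03045 ≈ 110.09, so AQI = 110.
Jakarta: row 0.10816–0.13861 (AQI 101–150). (150−101)·(0.11554−0.10816)/(0.13861−0.10816) + 101 = 49·0.00738/0.03045 + 101 ≈ 112.88 → 113.
Los Angeles 0.14257: bracket 0.13862–0.15670 → index 151–200; slope 49/0.01808, offset 0.00395.
AQI = 151 + 49/0.01808·0.00395 ≈ 161.71 ⇒ 162.
AQIs: Pittsburgh=293, Houston=110, Jakarta=113, Los Angeles=162. Houston (110) − Pittsburgh (293) = -183.

-183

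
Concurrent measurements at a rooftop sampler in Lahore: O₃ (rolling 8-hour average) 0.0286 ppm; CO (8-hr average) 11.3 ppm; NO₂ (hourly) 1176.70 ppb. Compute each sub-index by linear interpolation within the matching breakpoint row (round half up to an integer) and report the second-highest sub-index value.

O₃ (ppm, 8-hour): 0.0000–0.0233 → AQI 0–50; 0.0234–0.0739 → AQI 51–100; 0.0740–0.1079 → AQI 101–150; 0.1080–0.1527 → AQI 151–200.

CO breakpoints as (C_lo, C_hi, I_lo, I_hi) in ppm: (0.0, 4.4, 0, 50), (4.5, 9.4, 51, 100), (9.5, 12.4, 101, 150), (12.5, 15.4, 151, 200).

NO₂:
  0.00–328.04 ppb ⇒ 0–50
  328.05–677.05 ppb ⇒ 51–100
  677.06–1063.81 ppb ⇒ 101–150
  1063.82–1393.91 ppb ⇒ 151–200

131

O₃: row 0.0234–0.0739 (AQI 51–100). (100−51)·(0.0286−0.0234)/(0.0739−0.0234) + 51 = 49·0.0052/0.0505 + 51 ≈ 56.05 → 56.
CO: row 9.5–12.4 (AQI 101–150). (150−101)·(11.3−9.5)/(12.4−9.5) + 101 = 49·1.8/2.9 + 101 ≈ 131.41 → 131.
NO₂: 1176.70 lies in 1063.82–1393.91, so I_lo=151, I_hi=200, C_lo=1063.82, C_hi=1393.91.
(200−151)/(1393.91−1063.82) × (1176.70−1063.82) + 151 = 49/330.09 × 112.88 + 151 ≈ 167.76 → 168.
Sub-indices: O₃→56, CO→131, NO₂→168. Ranked high→low: 168, 131, 56. Second-highest sub-index = 131.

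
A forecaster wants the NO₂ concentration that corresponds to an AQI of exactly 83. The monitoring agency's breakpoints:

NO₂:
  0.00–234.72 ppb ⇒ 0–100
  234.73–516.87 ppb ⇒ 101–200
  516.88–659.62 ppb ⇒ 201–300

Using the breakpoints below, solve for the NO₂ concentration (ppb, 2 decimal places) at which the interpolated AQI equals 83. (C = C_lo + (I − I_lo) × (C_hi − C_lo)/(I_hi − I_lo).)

194.82

AQI 83 lies in the 0–100 band, which corresponds to 0.00–234.72 ppb.
C = 0.00 + (83−0)×(234.72−0.00)/(100−0) = 0.00 + 83×234.72/100 ≈ 194.8176 ppb → 194.82 ppb to 2 dp.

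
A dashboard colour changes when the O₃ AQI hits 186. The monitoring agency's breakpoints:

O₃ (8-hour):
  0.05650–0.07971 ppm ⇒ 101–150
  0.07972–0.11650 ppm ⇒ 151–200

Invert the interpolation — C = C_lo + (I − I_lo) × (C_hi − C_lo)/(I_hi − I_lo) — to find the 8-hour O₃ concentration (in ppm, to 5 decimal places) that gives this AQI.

AQI 186 lies in the 151–200 band, which corresponds to 0.07972–0.11650 ppm.
C = 0.07972 + (186−151)×(0.11650−0.07972)/(200−151) = 0.07972 + 35×0.03678/49 ≈ 0.1059914 ppm → 0.10599 ppm to 5 dp.

0.10599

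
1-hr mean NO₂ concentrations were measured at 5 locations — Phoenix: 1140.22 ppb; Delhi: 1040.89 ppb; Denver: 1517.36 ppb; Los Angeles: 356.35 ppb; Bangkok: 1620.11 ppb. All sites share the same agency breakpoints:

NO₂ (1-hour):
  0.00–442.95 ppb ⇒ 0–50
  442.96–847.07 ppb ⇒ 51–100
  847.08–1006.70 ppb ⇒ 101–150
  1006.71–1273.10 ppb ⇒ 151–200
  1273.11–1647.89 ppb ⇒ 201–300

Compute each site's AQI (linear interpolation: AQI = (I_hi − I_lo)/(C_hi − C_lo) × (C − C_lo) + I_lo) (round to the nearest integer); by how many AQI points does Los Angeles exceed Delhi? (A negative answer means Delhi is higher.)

Phoenix 1140.22: bracket 1006.71–1273.10 → index 151–200; slope 49/266.39, offset 133.51.
AQI = 151 + 49/266.39·133.51 ≈ 175.56 ⇒ 176.
Delhi: 1040.89 lies in 1006.71–1273.10, so I_lo=151, I_hi=200, C_lo=1006.71, C_hi=1273.10.
(200−151)/(1273.10−1006.71) × (1040.89−1006.71) + 151 = 49/266.39 × 34.18 + 151 ≈ 157.29 → 157.
Denver: 1517.36 lies in 1273.11–1647.89, so I_lo=201, I_hi=300, C_lo=1273.11, C_hi=1647.89.
(300−201)/(1647.89−1273.11) × (1517.36−1273.11) + 201 = 99/374.78 × 244.25 + 201 ≈ 265.52 → 266.
Los Angeles: 356.35 lies in 0.00–442.95, so I_lo=0, I_hi=50, C_lo=0.00, C_hi=442.95.
(50−0)/(442.95−0.00) × (356.35−0.00) + 0 = 50/442.95 × 356.35 + 0 ≈ 40.22 → 40.
Bangkok: 1620.11 lies in 1273.11–1647.89, so I_lo=201, I_hi=300, C_lo=1273.11, C_hi=1647.89.
(300−201)/(1647.89−1273.11) × (1620.11−1273.11) + 201 = 99/374.78 × 347.00 + 201 ≈ 292.66 → 293.
AQIs: Phoenix=176, Delhi=157, Denver=266, Los Angeles=40, Bangkok=293. Los Angeles (40) − Delhi (157) = -117.

-117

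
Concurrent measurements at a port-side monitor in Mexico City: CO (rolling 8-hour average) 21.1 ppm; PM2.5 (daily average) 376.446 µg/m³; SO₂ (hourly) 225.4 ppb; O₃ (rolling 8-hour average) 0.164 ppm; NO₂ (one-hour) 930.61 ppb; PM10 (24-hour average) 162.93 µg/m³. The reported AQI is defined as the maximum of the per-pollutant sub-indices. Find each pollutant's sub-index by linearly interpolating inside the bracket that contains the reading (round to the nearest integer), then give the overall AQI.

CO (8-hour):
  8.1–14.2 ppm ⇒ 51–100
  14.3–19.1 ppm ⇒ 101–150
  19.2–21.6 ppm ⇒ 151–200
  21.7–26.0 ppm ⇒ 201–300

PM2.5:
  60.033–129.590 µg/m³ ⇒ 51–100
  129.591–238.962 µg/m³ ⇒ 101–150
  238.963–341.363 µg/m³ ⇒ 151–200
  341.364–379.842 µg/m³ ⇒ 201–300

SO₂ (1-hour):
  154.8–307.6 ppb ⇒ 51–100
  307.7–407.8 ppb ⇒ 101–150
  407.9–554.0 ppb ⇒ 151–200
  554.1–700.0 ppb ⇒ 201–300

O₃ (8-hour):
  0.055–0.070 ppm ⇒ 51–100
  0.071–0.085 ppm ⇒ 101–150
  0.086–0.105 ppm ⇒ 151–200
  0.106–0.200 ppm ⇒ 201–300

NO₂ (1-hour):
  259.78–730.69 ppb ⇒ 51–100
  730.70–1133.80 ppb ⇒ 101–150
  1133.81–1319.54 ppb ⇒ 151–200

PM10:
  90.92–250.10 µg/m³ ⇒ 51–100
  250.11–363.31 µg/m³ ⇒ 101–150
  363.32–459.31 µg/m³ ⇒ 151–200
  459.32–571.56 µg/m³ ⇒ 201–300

CO 21.1: bracket 19.2–21.6 → index 151–200; slope 49/2.4, offset 1.9.
AQI = 151 + 49/2.4·1.9 ≈ 189.79 ⇒ 190.
PM2.5: 376.446 ∈ [341.364, 379.842] ↔ index [201, 300].
201 + (376.446−341.364)·(300−201)/(379.842−341.364) = 201 + 35.082·99/38.478 ≈ 291.26, so AQI = 291.
SO₂: row 154.8–307.6 (AQI 51–100). (100−51)·(225.4−154.8)/(307.6−154.8) + 51 = 49·70.6/152.8 + 51 ≈ 73.64 → 74.
O₃ 0.164: bracket 0.106–0.200 → index 201–300; slope 99/0.094, offset 0.058.
AQI = 201 + 99/0.094·0.058 ≈ 262.09 ⇒ 262.
NO₂: 930.61 lies in 730.70–1133.80, so I_lo=101, I_hi=150, C_lo=730.70, C_hi=1133.80.
(150−101)/(1133.80−730.70) × (930.61−730.70) + 101 = 49/403.10 × 199.91 + 101 ≈ 125.30 → 125.
PM10 162.93: bracket 90.92–250.10 → index 51–100; slope 49/159.18, offset 72.01.
AQI = 51 + 49/159.18·72.01 ≈ 73.17 ⇒ 73.
Sub-indices: CO→190, PM2.5→291, SO₂→74, O₃→262, NO₂→125, PM10→73. Overall AQI = max = 291; dominant pollutant is PM2.5.
AQI 291: Very Unhealthy.

291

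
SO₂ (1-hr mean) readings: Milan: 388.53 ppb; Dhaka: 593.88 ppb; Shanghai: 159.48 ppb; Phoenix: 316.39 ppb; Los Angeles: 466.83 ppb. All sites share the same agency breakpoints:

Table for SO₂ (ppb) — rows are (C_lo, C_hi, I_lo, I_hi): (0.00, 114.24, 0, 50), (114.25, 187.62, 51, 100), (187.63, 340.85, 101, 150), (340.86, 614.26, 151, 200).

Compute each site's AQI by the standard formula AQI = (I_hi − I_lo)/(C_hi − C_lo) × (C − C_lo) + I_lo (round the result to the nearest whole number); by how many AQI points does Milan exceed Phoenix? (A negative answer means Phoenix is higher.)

Milan: 388.53 ∈ [340.86, 614.26] ↔ index [151, 200].
151 + (388.53−340.86)·(200−151)/(614.26−340.86) = 151 + 47.67·49/273.40 ≈ 159.54, so AQI = 160.
Dhaka: 593.88 ∈ [340.86, 614.26] ↔ index [151, 200].
151 + (593.88−340.86)·(200−151)/(614.26−340.86) = 151 + 253.02·49/273.40 ≈ 196.35, so AQI = 196.
Shanghai: 159.48 lies in 114.25–187.62, so I_lo=51, I_hi=100, C_lo=114.25, C_hi=187.62.
(100−51)/(187.62−114.25) × (159.48−114.25) + 51 = 49/73.37 × 45.23 + 51 ≈ 81.21 → 81.
Phoenix: 316.39 lies in 187.63–340.85, so I_lo=101, I_hi=150, C_lo=187.63, C_hi=340.85.
(150−101)/(340.85−187.63) × (316.39−187.63) + 101 = 49/153.22 × 128.76 + 101 ≈ 142.18 → 142.
Los Angeles: 466.83 ∈ [340.86, 614.26] ↔ index [151, 200].
151 + (466.83−340.86)·(200−151)/(614.26−340.86) = 151 + 125.97·49/273.40 ≈ 173.58, so AQI = 174.
AQIs: Milan=160, Dhaka=196, Shanghai=81, Phoenix=142, Los Angeles=174. Milan (160) − Phoenix (142) = 18.

18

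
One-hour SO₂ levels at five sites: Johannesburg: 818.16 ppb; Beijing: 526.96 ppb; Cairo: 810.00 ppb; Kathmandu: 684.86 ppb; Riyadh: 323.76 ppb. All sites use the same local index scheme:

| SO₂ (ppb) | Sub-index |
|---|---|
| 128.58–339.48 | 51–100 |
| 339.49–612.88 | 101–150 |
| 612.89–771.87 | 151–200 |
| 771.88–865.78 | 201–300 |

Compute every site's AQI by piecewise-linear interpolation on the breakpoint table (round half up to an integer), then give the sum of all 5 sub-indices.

895

Johannesburg: 818.16 ∈ [771.88, 865.78] ↔ index [201, 300].
201 + (818.16−771.88)·(300−201)/(865.78−771.88) = 201 + 46.28·99/93.90 ≈ 249.79, so AQI = 250.
Beijing 526.96: bracket 339.49–612.88 → index 101–150; slope 49/273.39, offset 187.47.
AQI = 101 + 49/273.39·187.47 ≈ 134.60 ⇒ 135.
Cairo 810.00: bracket 771.88–865.78 → index 201–300; slope 99/93.90, offset 38.12.
AQI = 201 + 99/93.90·38.12 ≈ 241.19 ⇒ 241.
Kathmandu 684.86: bracket 612.89–771.87 → index 151–200; slope 49/158.98, offset 71.97.
AQI = 151 + 49/158.98·71.97 ≈ 173.18 ⇒ 173.
Riyadh: 323.76 ∈ [128.58, 339.48] ↔ index [51, 100].
51 + (323.76−128.58)·(100−51)/(339.48−128.58) = 51 + 195.18·49/210.90 ≈ 96.35, so AQI = 96.
AQIs: Johannesburg=250, Beijing=135, Cairo=241, Kathmandu=173, Riyadh=96. Sum = 250 + 135 + 241 + 173 + 96 = 895.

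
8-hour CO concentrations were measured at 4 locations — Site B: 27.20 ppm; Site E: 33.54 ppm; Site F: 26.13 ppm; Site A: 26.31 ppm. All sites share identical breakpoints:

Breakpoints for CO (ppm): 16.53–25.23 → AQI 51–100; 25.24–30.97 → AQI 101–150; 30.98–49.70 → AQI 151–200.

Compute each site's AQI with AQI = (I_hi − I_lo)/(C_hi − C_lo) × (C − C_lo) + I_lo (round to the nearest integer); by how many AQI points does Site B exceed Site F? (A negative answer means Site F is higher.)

9

Site B: 27.20 lies in 25.24–30.97, so I_lo=101, I_hi=150, C_lo=25.24, C_hi=30.97.
(150−101)/(30.97−25.24) × (27.20−25.24) + 101 = 49/5.73 × 1.96 + 101 ≈ 117.76 → 118.
Site E: 33.54 lies in 30.98–49.70, so I_lo=151, I_hi=200, C_lo=30.98, C_hi=49.70.
(200−151)/(49.70−30.98) × (33.54−30.98) + 151 = 49/18.72 × 2.56 + 151 ≈ 157.70 → 158.
Site F 26.13: bracket 25.24–30.97 → index 101–150; slope 49/5.73, offset 0.89.
AQI = 101 + 49/5.73·0.89 ≈ 108.61 ⇒ 109.
Site A: 26.31 ∈ [25.24, 30.97] ↔ index [101, 150].
101 + (26.31−25.24)·(150−101)/(30.97−25.24) = 101 + 1.07·49/5.73 ≈ 110.15, so AQI = 110.
AQIs: Site B=118, Site E=158, Site F=109, Site A=110. Site B (118) − Site F (109) = 9.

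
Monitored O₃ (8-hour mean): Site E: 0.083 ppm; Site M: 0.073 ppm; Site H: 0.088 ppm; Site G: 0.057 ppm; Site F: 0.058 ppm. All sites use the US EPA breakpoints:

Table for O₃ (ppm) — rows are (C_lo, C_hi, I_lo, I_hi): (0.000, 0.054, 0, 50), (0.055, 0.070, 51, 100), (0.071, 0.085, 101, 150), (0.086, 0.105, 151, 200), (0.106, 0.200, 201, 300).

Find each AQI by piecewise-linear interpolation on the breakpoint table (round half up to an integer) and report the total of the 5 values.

526

Site E: row 0.071–0.085 (AQI 101–150). (150−101)·(0.083−0.071)/(0.085−0.071) + 101 = 49·0.012/0.014 + 101 ≈ 143.00 → 143.
Site M: 0.073 ∈ [0.071, 0.085] ↔ index [101, 150].
101 + (0.073−0.071)·(150−101)/(0.085−0.071) = 101 + 0.002·49/0.014 ≈ 108.00, so AQI = 108.
Site H 0.088: bracket 0.086–0.105 → index 151–200; slope 49/0.019, offset 0.002.
AQI = 151 + 49/0.019·0.002 ≈ 156.16 ⇒ 156.
Site G: 0.057 ∈ [0.055, 0.070] ↔ index [51, 100].
51 + (0.057−0.055)·(100−51)/(0.070−0.055) = 51 + 0.002·49/0.015 ≈ 57.53, so AQI = 58.
Site F: row 0.055–0.070 (AQI 51–100). (100−51)·(0.058−0.055)/(0.070−0.055) + 51 = 49·0.003/0.015 + 51 ≈ 60.80 → 61.
AQIs: Site E=143, Site M=108, Site H=156, Site G=58, Site F=61. Sum = 143 + 108 + 156 + 58 + 61 = 526.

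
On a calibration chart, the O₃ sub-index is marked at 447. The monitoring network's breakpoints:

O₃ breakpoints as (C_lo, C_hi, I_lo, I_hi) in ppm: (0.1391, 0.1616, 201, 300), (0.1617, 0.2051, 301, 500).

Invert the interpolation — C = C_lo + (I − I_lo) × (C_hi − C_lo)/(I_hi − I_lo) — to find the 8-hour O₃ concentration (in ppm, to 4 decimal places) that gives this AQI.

AQI 447 lies in the 301–500 band, which corresponds to 0.1617–0.2051 ppm.
C = 0.1617 + (447−301)×(0.2051−0.1617)/(500−301) = 0.1617 + 146×0.0434/199 ≈ 0.193541 ppm → 0.1935 ppm to 4 dp.

0.1935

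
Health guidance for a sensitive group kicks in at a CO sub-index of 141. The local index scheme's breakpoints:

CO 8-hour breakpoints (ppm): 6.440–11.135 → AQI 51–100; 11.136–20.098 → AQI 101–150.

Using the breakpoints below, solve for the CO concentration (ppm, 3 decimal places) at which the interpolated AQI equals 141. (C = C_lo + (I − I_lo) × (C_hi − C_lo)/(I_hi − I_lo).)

AQI 141 lies in the 101–150 band, which corresponds to 11.136–20.098 ppm.
C = 11.136 + (141−101)×(20.098−11.136)/(150−101) = 11.136 + 40×8.962/49 ≈ 18.45192 ppm → 18.452 ppm to 3 dp.

18.452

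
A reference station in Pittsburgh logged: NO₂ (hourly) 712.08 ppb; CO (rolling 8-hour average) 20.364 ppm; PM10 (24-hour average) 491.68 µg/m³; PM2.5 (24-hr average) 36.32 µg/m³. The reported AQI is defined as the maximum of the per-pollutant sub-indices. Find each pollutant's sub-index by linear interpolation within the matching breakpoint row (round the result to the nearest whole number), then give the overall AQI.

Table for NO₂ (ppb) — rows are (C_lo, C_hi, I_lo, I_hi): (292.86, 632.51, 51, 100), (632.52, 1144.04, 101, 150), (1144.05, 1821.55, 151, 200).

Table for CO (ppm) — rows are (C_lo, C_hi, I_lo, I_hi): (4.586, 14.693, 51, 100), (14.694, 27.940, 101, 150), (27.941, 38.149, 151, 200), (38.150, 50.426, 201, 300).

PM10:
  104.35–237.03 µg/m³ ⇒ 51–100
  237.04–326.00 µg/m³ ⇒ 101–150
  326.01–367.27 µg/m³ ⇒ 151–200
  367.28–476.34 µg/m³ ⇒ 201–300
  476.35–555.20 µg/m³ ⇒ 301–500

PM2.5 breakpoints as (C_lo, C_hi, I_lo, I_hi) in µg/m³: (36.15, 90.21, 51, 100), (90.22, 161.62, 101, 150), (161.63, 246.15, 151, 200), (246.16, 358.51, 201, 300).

NO₂: row 632.52–1144.04 (AQI 101–150). (150−101)·(712.08−632.52)/(1144.04−632.52) + 101 = 49·79.56/511.52 + 101 ≈ 108.62 → 109.
CO: 20.364 ∈ [14.694, 27.940] ↔ index [101, 150].
101 + (20.364−14.694)·(150−101)/(27.940−14.694) = 101 + 5.670·49/13.246 ≈ 121.97, so AQI = 122.
PM10: 491.68 ∈ [476.35, 555.20] ↔ index [301, 500].
301 + (491.68−476.35)·(500−301)/(555.20−476.35) = 301 + 15.33·199/78.85 ≈ 339.69, so AQI = 340.
PM2.5: 36.32 ∈ [36.15, 90.21] ↔ index [51, 100].
51 + (36.32−36.15)·(100−51)/(90.21−36.15) = 51 + 0.17·49/54.06 ≈ 51.15, so AQI = 51.
Sub-indices: NO₂→109, CO→122, PM10→340, PM2.5→51. Overall AQI = max = 340; dominant pollutant is PM10.

340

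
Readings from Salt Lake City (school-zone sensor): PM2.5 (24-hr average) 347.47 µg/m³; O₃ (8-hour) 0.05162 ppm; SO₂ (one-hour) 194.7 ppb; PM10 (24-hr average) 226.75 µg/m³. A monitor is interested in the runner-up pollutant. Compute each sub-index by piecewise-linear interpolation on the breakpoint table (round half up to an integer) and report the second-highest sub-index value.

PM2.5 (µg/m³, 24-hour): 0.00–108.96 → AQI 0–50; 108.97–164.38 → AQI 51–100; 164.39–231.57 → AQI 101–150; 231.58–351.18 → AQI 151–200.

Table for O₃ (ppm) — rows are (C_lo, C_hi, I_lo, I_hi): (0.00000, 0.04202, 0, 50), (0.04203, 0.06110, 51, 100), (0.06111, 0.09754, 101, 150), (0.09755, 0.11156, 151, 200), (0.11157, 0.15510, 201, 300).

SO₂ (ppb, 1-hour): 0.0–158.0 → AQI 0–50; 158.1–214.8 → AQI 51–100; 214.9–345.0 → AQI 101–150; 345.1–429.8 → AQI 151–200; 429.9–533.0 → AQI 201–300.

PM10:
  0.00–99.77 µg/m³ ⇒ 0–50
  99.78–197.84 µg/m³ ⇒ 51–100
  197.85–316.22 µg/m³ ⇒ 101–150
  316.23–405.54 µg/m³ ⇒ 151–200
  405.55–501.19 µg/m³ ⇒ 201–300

113

PM2.5 347.47: bracket 231.58–351.18 → index 151–200; slope 49/119.60, offset 115.89.
AQI = 151 + 49/119.60·115.89 ≈ 198.48 ⇒ 198.
O₃: row 0.04203–0.06110 (AQI 51–100). (100−51)·(0.05162−0.04203)/(0.06110−0.04203) + 51 = 49·0.00959/0.01907 + 51 ≈ 75.64 → 76.
SO₂: 194.7 lies in 158.1–214.8, so I_lo=51, I_hi=100, C_lo=158.1, C_hi=214.8.
(100−51)/(214.8−158.1) × (194.7−158.1) + 51 = 49/56.7 × 36.6 + 51 ≈ 82.63 → 83.
PM10: 226.75 lies in 197.85–316.22, so I_lo=101, I_hi=150, C_lo=197.85, C_hi=316.22.
(150−101)/(316.22−197.85) × (226.75−197.85) + 101 = 49/118.37 × 28.90 + 101 ≈ 112.96 → 113.
Sub-indices: PM2.5→198, O₃→76, SO₂→83, PM10→113. Ranked high→low: 198, 113, 83, 76. Second-highest sub-index = 113.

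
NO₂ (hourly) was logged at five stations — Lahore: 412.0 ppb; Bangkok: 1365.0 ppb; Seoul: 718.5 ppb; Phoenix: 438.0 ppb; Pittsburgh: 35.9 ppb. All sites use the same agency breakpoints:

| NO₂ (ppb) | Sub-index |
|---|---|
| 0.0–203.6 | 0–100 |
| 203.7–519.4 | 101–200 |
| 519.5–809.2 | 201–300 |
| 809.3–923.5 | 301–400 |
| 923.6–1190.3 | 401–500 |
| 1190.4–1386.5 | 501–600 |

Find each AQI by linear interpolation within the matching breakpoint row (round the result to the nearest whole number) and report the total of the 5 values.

1216

Lahore: row 203.7–519.4 (AQI 101–200). (200−101)·(412.0−203.7)/(519.4−203.7) + 101 = 99·208.3/315.7 + 101 ≈ 166.32 → 166.
Bangkok: 1365.0 lies in 1190.4–1386.5, so I_lo=501, I_hi=600, C_lo=1190.4, C_hi=1386.5.
(600−501)/(1386.5−1190.4) × (1365.0−1190.4) + 501 = 99/196.1 × 174.6 + 501 ≈ 589.15 → 589.
Seoul: row 519.5–809.2 (AQI 201–300). (300−201)·(718.5−519.5)/(809.2−519.5) + 201 = 99·199.0/289.7 + 201 ≈ 269.00 → 269.
Phoenix: row 203.7–519.4 (AQI 101–200). (200−101)·(438.0−203.7)/(519.4−203.7) + 101 = 99·234.3/315.7 + 101 ≈ 174.47 → 174.
Pittsburgh: 35.9 lies in 0.0–203.6, so I_lo=0, I_hi=100, C_lo=0.0, C_hi=203.6.
(100−0)/(203.6−0.0) × (35.9−0.0) + 0 = 100/203.6 × 35.9 + 0 ≈ 17.63 → 18.
AQIs: Lahore=166, Bangkok=589, Seoul=269, Phoenix=174, Pittsburgh=18. Sum = 166 + 589 + 269 + 174 + 18 = 1216.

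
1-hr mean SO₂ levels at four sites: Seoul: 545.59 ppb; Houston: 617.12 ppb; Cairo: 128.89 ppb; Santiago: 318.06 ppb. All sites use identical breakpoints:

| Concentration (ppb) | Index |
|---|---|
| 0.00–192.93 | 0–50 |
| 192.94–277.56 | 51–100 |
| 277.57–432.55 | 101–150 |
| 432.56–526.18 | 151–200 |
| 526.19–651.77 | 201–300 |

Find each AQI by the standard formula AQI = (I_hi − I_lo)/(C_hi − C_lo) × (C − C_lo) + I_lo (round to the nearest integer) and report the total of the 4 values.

636

Seoul: 545.59 ∈ [526.19, 651.77] ↔ index [201, 300].
201 + (545.59−526.19)·(300−201)/(651.77−526.19) = 201 + 19.40·99/125.58 ≈ 216.29, so AQI = 216.
Houston: 617.12 ∈ [526.19, 651.77] ↔ index [201, 300].
201 + (617.12−526.19)·(300−201)/(651.77−526.19) = 201 + 90.93·99/125.58 ≈ 272.68, so AQI = 273.
Cairo 128.89: bracket 0.00–192.93 → index 0–50; slope 50/192.93, offset 128.89.
AQI = 0 + 50/192.93·128.89 ≈ 33.40 ⇒ 33.
Santiago: 318.06 ∈ [277.57, 432.55] ↔ index [101, 150].
101 + (318.06−277.57)·(150−101)/(432.55−277.57) = 101 + 40.49·49/154.98 ≈ 113.80, so AQI = 114.
AQIs: Seoul=216, Houston=273, Cairo=33, Santiago=114. Sum = 216 + 273 + 33 + 114 = 636.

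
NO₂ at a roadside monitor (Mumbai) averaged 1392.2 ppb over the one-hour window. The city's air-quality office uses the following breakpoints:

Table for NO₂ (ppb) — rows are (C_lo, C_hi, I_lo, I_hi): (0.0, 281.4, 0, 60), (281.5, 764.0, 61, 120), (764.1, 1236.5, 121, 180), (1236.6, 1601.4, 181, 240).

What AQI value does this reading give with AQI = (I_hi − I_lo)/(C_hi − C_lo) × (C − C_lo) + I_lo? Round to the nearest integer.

206

NO₂: 1392.2 ∈ [1236.6, 1601.4] ↔ index [181, 240].
181 + (1392.2−1236.6)·(240−181)/(1601.4−1236.6) = 181 + 155.6·59/364.8 ≈ 206.17, so AQI = 206.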